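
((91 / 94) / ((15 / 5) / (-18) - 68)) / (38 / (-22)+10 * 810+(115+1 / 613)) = -613613 / 354870093769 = -0.00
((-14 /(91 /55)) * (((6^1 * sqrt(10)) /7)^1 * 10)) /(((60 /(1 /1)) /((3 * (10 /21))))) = -1100 * sqrt(10) /637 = -5.46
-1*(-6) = 6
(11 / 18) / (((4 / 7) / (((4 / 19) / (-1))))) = -77 / 342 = -0.23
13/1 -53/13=116/13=8.92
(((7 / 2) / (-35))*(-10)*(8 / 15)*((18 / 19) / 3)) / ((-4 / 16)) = -64 / 95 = -0.67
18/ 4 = 9/ 2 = 4.50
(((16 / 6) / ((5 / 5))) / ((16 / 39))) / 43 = 13 / 86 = 0.15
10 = 10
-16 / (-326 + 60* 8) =-8 / 77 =-0.10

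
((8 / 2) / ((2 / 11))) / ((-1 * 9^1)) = -22 / 9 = -2.44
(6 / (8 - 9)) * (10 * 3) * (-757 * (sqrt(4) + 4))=817560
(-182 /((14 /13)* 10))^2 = 28561 /100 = 285.61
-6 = -6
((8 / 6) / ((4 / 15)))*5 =25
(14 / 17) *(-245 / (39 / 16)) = -54880 / 663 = -82.78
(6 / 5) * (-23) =-138 / 5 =-27.60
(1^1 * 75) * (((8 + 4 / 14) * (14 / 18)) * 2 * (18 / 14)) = 8700 / 7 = 1242.86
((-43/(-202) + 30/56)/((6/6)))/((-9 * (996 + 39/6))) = -0.00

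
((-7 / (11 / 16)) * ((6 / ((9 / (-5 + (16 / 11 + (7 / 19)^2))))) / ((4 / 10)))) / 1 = 7582400 / 131043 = 57.86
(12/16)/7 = 3/28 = 0.11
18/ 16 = 9/ 8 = 1.12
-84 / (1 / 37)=-3108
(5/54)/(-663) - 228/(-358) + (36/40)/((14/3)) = 372152843/448599060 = 0.83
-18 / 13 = -1.38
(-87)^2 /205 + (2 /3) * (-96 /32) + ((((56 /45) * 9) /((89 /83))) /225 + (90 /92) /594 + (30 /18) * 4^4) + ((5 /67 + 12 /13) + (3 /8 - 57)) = 2938266119766247 /7236941283000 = 406.01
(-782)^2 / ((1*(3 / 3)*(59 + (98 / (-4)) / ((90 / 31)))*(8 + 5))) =110074320 / 118313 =930.37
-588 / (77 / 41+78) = -24108 / 3275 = -7.36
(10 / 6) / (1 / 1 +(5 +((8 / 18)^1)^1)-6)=15 / 4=3.75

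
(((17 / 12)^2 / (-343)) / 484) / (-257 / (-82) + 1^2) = -11849 / 4052020896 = -0.00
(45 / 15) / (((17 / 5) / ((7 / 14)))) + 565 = 19225 / 34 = 565.44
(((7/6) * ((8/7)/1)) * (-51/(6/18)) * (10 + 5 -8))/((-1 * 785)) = 1428/785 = 1.82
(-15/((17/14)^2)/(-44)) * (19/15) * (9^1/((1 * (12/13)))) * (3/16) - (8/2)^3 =-12912257/203456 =-63.46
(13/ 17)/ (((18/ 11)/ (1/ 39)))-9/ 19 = -8053/ 17442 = -0.46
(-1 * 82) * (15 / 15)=-82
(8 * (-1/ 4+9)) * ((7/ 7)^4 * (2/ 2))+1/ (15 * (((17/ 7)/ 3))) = 5957/ 85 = 70.08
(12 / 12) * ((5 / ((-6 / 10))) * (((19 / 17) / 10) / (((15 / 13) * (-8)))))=247 / 2448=0.10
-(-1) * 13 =13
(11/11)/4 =1/4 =0.25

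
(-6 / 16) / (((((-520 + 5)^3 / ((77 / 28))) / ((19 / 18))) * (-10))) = -209 / 262254480000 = -0.00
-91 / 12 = -7.58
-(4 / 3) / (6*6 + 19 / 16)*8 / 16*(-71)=2272 / 1785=1.27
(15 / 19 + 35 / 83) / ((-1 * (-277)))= 1910 / 436829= 0.00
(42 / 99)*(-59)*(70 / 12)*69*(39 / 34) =-4322045 / 374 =-11556.27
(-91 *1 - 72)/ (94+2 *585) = -163/ 1264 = -0.13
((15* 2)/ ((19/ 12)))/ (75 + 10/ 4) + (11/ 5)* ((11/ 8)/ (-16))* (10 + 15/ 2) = -462019/ 150784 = -3.06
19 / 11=1.73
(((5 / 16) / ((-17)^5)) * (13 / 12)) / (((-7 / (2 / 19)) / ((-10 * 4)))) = -325 / 2266091772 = -0.00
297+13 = 310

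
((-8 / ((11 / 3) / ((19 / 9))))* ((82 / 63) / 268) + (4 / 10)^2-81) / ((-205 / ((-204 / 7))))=-19148055604 / 1665712125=-11.50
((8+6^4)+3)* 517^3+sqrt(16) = 180612255795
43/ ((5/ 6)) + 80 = 658/ 5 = 131.60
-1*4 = -4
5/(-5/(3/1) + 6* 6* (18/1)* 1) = 15/1939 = 0.01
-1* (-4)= 4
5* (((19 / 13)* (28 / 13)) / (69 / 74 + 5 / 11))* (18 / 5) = 7794864 / 190801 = 40.85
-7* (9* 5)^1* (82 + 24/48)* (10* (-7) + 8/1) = 1611225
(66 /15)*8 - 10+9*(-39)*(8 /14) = -175.37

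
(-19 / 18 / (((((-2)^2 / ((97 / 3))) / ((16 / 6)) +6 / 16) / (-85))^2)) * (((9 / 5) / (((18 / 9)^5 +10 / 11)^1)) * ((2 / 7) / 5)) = -18186016288 / 135479043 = -134.23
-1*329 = -329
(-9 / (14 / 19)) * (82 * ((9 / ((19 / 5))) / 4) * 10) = -83025 / 14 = -5930.36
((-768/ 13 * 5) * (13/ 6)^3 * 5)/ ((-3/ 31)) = 4191200/ 27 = 155229.63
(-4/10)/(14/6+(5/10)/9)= -36/215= -0.17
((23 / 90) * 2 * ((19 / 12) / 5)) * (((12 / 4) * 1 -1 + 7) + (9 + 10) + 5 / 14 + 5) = 204079 / 37800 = 5.40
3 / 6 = 1 / 2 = 0.50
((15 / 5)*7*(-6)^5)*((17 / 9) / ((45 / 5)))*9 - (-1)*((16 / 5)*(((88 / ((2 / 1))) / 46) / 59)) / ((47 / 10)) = -19672504288 / 63779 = -308447.99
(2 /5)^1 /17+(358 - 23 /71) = 2158717 /6035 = 357.70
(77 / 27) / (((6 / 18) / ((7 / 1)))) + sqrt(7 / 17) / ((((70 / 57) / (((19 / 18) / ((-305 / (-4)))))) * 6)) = 59.89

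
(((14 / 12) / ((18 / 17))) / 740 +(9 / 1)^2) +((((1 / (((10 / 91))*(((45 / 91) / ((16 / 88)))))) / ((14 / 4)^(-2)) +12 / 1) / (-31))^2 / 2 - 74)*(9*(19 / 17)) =-25619392825324301 / 39496004460000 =-648.66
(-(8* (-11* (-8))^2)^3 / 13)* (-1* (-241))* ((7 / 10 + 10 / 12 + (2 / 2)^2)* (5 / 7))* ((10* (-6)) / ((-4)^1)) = -10887712324525752320 / 91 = -119645190379403871.65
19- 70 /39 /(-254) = 94142 /4953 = 19.01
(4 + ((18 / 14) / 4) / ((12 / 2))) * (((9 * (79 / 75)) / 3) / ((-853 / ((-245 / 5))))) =125531 / 170600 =0.74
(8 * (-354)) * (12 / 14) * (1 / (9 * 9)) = -1888 / 63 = -29.97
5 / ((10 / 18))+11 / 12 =119 / 12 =9.92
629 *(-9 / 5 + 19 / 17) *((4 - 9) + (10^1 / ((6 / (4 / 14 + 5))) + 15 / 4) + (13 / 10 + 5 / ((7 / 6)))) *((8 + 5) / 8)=-77012429 / 8400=-9168.15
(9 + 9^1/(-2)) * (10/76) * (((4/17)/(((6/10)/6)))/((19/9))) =4050/6137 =0.66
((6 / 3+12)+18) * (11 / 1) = 352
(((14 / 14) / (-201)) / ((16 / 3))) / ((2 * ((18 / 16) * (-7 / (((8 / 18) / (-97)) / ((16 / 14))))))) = -1 / 4211352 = -0.00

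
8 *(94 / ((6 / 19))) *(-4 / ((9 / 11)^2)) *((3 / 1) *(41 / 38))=-3730672 / 81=-46057.68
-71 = -71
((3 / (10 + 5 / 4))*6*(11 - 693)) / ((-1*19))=5456 / 95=57.43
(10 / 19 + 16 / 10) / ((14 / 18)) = 1818 / 665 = 2.73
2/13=0.15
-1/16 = -0.06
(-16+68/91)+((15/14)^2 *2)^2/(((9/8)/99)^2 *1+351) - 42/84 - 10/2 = -703767697419/33936583954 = -20.74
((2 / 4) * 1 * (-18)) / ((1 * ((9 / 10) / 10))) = -100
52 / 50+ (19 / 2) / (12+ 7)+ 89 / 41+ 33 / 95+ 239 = 243.06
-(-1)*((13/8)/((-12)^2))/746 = 13/859392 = 0.00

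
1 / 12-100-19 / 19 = -1211 / 12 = -100.92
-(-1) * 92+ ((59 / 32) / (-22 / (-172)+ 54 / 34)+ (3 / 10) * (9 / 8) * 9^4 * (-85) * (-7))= 26447346657 / 20072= 1317623.89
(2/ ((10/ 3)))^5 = 243/ 3125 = 0.08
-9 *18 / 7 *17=-2754 / 7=-393.43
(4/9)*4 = 16/9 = 1.78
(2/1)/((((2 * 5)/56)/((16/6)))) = 448/15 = 29.87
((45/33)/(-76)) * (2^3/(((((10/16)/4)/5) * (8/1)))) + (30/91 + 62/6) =575639/57057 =10.09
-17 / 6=-2.83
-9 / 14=-0.64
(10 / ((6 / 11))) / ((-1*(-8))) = 55 / 24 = 2.29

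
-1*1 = -1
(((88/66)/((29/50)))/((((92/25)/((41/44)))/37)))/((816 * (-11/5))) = -0.01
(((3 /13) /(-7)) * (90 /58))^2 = 18225 /6964321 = 0.00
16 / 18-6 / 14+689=43436 / 63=689.46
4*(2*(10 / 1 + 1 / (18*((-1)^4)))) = 724 / 9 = 80.44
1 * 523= 523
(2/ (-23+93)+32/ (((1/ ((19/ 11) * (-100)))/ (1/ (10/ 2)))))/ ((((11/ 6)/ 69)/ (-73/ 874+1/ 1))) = -3068071101/ 80465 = -38129.26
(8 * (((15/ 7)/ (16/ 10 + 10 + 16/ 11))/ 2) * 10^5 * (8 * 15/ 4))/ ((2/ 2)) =4950000000/ 2513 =1969757.26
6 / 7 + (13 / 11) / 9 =685 / 693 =0.99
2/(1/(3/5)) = 6/5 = 1.20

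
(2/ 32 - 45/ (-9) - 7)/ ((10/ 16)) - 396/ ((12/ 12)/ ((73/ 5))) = -57847/ 10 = -5784.70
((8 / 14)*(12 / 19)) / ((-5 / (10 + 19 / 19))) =-528 / 665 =-0.79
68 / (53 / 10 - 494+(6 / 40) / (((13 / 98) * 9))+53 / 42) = -185640 / 1330363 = -0.14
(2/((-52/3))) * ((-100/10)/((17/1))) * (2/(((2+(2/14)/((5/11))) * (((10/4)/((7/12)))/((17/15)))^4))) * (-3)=-82572791/95954625000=-0.00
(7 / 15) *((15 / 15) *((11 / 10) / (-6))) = -77 / 900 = -0.09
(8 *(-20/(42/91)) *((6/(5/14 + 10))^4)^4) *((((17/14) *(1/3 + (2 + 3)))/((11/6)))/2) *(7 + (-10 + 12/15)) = 8276591593928318596793078170779648/38184581555228782468798980712890625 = 0.22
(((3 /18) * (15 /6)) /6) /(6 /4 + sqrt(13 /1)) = -5 /516 + 5 * sqrt(13) /774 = 0.01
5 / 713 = 0.01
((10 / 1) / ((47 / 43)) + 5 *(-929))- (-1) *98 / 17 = -3699439 / 799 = -4630.09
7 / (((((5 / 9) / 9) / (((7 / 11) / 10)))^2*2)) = 2250423 / 605000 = 3.72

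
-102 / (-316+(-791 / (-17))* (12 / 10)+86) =4335 / 7402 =0.59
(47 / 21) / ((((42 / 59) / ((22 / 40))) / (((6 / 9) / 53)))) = 0.02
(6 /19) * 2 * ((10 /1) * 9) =1080 /19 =56.84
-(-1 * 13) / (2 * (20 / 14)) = 91 / 20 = 4.55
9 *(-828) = -7452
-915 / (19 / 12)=-10980 / 19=-577.89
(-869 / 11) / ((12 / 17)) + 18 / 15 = -6643 / 60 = -110.72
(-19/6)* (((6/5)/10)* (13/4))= -247/200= -1.24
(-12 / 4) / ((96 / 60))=-15 / 8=-1.88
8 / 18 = 0.44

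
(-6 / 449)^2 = 36 / 201601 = 0.00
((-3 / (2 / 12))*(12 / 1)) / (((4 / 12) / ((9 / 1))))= -5832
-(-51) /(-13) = -51 /13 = -3.92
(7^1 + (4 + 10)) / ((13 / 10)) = 210 / 13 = 16.15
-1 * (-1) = 1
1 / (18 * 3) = 1 / 54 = 0.02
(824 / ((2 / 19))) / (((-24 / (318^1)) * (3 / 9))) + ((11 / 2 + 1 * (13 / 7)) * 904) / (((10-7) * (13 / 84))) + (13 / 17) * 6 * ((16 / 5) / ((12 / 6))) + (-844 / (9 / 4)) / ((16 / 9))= -297041.74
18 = 18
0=0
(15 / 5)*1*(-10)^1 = -30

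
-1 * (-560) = 560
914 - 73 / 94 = 85843 / 94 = 913.22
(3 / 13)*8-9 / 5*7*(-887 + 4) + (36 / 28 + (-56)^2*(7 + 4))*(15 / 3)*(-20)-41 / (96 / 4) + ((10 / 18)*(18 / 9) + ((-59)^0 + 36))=-112647373757 / 32760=-3438564.52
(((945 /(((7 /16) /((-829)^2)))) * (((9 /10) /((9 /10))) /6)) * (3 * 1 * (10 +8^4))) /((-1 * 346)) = -1523778234840 /173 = -8807966675.38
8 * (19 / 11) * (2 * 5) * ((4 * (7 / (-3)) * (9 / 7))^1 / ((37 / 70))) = -1276800 / 407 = -3137.10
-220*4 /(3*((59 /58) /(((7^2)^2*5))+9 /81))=-2637.99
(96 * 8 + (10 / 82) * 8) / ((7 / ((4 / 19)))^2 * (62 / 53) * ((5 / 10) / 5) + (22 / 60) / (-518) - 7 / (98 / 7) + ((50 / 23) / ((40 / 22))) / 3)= 796324135040 / 133823766751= 5.95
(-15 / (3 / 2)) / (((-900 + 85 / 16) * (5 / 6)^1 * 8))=24 / 14315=0.00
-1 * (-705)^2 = -497025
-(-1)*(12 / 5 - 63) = -303 / 5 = -60.60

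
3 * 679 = 2037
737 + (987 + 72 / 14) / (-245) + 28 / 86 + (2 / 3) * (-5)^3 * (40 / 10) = 17696264 / 44247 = 399.94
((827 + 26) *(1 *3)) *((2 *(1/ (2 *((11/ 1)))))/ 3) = 77.55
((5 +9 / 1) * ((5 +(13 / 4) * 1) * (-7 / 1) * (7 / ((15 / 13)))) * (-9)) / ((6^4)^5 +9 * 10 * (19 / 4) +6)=13377 / 1107926800019215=0.00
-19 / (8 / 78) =-741 / 4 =-185.25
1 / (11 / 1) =1 / 11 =0.09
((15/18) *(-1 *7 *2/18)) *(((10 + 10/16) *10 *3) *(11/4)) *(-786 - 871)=941411.89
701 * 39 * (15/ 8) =410085/ 8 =51260.62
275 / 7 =39.29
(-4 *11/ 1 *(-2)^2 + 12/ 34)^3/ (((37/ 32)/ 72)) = -61341145933824/ 181781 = -337445310.20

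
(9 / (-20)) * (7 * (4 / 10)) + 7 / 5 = 7 / 50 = 0.14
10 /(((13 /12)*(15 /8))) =64 /13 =4.92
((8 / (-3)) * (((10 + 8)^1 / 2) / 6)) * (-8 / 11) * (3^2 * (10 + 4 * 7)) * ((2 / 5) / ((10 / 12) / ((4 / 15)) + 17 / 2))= 58368 / 1705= 34.23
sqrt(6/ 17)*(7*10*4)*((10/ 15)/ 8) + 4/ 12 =1/ 3 + 70*sqrt(102)/ 51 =14.20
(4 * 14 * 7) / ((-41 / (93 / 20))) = -9114 / 205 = -44.46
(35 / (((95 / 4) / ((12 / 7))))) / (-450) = -8 / 1425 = -0.01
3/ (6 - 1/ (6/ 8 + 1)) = 21/ 38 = 0.55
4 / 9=0.44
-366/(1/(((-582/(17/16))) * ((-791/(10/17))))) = -1347939936/5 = -269587987.20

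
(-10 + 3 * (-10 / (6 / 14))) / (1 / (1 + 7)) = -640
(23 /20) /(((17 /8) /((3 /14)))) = 69 /595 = 0.12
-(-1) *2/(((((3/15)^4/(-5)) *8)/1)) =-3125/4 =-781.25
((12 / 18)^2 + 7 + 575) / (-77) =-5242 / 693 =-7.56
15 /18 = 5 /6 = 0.83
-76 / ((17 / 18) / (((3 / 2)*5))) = -10260 / 17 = -603.53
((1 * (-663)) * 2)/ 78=-17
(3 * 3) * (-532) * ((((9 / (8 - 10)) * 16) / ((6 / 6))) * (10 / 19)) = 181440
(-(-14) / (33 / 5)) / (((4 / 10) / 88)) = 1400 / 3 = 466.67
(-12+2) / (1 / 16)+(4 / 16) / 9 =-5759 / 36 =-159.97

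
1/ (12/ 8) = 2/ 3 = 0.67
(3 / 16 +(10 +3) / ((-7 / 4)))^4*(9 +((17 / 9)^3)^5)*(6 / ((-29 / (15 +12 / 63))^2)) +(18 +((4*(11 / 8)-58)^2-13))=74967445388145440569147301505697 / 1190603282831934760599552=62965932.04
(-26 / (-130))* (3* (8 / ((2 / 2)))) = 24 / 5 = 4.80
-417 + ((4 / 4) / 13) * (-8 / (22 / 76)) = -59935 / 143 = -419.13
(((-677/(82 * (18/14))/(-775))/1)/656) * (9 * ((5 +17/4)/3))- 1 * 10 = -5002480657/500265600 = -10.00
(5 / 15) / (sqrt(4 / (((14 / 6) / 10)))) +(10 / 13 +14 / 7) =sqrt(210) / 180 +36 / 13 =2.85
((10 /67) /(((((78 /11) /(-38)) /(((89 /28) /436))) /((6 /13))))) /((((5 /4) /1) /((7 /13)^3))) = -911449 /2711552779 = -0.00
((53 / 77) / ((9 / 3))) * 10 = 530 / 231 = 2.29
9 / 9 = 1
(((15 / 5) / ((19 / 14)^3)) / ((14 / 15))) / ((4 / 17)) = 37485 / 6859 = 5.47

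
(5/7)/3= 5/21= 0.24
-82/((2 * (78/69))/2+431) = -1886/9939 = -0.19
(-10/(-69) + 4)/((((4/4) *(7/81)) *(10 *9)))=429/805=0.53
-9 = -9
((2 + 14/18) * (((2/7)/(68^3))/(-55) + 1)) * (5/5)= 33626755/12105632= 2.78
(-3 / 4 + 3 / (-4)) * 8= -12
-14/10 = -7/5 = -1.40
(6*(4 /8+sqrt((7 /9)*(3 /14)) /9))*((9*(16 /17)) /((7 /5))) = 80*sqrt(6) /119+2160 /119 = 19.80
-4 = -4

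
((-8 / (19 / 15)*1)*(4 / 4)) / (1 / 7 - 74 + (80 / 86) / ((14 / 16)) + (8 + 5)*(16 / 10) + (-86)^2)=-60200 / 70000617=-0.00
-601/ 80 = -7.51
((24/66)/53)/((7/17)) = 68/4081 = 0.02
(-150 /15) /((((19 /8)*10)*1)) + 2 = 30 /19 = 1.58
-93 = -93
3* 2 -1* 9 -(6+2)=-11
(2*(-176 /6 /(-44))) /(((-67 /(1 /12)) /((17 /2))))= -17 /1206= -0.01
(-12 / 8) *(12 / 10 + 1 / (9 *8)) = -1.82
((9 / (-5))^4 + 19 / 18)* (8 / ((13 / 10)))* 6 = 2079568 / 4875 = 426.58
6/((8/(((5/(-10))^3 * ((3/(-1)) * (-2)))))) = -0.56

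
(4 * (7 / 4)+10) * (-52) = -884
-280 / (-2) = 140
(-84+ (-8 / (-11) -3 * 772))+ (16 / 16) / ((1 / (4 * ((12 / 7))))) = -2392.42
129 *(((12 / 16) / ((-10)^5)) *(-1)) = 387 / 400000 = 0.00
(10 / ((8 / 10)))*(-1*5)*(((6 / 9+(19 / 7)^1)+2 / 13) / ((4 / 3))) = -120625 / 728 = -165.69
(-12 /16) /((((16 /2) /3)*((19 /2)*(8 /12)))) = -27 /608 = -0.04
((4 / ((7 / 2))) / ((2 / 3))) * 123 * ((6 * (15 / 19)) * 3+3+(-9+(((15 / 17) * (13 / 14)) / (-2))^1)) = 1644.87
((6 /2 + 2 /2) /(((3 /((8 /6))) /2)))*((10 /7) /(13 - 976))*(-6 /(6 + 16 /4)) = 0.00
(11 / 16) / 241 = 11 / 3856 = 0.00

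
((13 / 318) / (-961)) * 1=-13 / 305598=-0.00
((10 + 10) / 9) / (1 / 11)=220 / 9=24.44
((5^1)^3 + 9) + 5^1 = 139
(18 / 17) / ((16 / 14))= 63 / 68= 0.93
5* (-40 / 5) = -40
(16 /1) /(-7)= -2.29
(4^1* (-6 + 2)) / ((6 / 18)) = -48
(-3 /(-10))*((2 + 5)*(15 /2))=63 /4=15.75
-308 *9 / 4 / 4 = -173.25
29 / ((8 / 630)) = 9135 / 4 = 2283.75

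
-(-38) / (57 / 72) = 48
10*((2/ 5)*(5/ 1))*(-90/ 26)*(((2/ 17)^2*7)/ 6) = -4200/ 3757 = -1.12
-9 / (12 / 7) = -21 / 4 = -5.25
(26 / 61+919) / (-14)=-56085 / 854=-65.67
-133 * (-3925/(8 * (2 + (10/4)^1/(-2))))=522025/6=87004.17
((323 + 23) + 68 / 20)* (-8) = -13976 / 5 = -2795.20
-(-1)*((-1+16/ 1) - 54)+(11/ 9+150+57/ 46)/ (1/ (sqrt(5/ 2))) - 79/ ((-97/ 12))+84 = 5313/ 97+63119*sqrt(10)/ 828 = 295.84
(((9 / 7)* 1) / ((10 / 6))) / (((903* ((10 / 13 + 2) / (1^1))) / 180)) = 0.06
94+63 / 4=439 / 4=109.75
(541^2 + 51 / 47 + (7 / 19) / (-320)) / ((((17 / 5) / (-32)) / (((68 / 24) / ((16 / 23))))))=-1923647143153 / 171456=-11219479.88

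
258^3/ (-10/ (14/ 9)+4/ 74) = -4447939608/ 1651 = -2694088.19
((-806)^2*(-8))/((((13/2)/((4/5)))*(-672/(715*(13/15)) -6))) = 90288.06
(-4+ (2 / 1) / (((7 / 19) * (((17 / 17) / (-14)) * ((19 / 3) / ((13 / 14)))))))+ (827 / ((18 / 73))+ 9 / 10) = 1052006 / 315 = 3339.70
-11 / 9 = -1.22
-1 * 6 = -6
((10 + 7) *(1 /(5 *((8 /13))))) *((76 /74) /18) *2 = 4199 /6660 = 0.63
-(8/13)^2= -64/169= -0.38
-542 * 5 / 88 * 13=-17615 / 44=-400.34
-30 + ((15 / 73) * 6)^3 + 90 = 24070020 / 389017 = 61.87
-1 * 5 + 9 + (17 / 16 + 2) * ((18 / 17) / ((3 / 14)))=1301 / 68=19.13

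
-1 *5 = -5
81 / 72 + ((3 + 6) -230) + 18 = -1615 / 8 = -201.88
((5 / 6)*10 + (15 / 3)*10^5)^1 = 1500025 / 3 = 500008.33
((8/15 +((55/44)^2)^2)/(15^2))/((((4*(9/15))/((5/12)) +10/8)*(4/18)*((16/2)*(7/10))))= 11423/7537152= 0.00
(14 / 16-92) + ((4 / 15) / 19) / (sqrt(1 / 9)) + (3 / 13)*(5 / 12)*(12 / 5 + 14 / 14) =-896669 / 9880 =-90.76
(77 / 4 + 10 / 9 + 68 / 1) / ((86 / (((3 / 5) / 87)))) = 3181 / 448920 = 0.01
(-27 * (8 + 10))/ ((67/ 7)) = -3402/ 67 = -50.78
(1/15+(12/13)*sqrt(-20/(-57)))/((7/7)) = 1/15+8*sqrt(285)/247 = 0.61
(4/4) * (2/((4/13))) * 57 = 741/2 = 370.50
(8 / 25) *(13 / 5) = 104 / 125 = 0.83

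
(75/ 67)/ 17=75/ 1139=0.07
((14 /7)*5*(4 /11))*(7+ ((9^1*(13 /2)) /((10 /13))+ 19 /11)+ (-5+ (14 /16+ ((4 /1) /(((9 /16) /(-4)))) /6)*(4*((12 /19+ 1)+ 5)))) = -82.79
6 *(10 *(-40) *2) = -4800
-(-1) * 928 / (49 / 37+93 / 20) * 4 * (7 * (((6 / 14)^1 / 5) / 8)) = 206016 / 4421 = 46.60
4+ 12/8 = 11/2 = 5.50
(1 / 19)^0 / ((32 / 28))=7 / 8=0.88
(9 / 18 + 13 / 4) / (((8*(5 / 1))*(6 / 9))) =9 / 64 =0.14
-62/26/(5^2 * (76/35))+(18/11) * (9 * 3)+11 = 2996193/54340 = 55.14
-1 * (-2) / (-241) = -2 / 241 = -0.01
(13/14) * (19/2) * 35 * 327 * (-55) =-22211475/4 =-5552868.75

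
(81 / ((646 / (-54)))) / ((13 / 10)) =-21870 / 4199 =-5.21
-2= -2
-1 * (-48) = 48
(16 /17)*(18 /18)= 16 /17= 0.94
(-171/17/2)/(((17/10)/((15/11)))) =-12825/3179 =-4.03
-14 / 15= -0.93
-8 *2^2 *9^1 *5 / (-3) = 480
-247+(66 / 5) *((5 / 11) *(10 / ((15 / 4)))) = -231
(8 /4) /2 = 1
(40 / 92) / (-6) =-5 / 69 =-0.07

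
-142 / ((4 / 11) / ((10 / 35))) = -781 / 7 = -111.57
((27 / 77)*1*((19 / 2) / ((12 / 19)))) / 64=3249 / 39424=0.08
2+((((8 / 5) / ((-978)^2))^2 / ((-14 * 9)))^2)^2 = 2.00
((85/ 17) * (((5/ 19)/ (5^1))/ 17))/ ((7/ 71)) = 355/ 2261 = 0.16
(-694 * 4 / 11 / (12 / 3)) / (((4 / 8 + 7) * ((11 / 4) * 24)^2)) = -347 / 179685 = -0.00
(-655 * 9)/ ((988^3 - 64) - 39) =-1965/ 321476723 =-0.00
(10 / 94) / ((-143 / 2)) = -10 / 6721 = -0.00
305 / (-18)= -305 / 18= -16.94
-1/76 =-0.01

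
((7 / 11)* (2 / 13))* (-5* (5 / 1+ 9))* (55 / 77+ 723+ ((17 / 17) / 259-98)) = -22688540 / 5291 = -4288.14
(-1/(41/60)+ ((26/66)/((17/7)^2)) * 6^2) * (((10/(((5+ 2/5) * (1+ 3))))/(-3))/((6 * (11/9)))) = -0.02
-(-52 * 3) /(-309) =-52 /103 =-0.50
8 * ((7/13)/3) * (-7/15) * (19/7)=-1064/585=-1.82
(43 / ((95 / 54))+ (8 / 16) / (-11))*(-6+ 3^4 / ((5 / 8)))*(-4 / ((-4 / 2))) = 31511202 / 5225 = 6030.85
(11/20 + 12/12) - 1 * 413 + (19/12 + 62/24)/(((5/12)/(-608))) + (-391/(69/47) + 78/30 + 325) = -385811/60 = -6430.18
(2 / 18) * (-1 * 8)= -8 / 9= -0.89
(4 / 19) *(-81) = -324 / 19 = -17.05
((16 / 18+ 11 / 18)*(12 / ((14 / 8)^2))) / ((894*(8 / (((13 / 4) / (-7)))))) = -39 / 102214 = -0.00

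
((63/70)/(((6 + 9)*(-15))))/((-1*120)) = 1/30000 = 0.00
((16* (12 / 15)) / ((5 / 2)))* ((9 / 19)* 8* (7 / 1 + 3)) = 18432 / 95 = 194.02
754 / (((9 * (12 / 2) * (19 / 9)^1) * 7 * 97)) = 377 / 38703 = 0.01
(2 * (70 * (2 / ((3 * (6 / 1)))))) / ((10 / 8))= 112 / 9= 12.44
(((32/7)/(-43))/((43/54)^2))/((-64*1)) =1458/556549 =0.00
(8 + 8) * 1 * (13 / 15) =208 / 15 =13.87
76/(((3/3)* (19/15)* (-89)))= -60/89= -0.67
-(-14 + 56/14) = 10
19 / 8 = 2.38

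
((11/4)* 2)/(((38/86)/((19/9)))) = 473/18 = 26.28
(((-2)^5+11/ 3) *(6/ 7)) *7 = -170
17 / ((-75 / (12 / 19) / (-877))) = 59636 / 475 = 125.55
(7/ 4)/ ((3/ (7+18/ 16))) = 4.74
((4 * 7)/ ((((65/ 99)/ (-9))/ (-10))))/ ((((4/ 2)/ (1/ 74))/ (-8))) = -99792/ 481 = -207.47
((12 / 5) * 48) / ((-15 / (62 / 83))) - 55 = -126029 / 2075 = -60.74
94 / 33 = 2.85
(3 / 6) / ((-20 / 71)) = -71 / 40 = -1.78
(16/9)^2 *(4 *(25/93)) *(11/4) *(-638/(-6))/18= 11228800/203391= 55.21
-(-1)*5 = 5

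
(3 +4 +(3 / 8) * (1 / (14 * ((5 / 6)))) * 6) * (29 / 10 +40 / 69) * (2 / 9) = 345401 / 62100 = 5.56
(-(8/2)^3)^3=-262144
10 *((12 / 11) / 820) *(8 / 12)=4 / 451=0.01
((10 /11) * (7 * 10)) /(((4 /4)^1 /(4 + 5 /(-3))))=4900 /33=148.48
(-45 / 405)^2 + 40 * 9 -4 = 28837 / 81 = 356.01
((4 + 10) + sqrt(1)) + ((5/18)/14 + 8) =5801/252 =23.02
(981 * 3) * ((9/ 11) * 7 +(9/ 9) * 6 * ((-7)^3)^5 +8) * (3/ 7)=-2766470557703592123/ 77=-35928189061085611.99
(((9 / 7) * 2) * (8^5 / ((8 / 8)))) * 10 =5898240 / 7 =842605.71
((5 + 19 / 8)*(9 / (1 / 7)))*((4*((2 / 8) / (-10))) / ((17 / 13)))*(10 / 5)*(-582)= 14061411 / 340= 41357.09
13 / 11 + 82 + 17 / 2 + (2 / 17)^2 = 583001 / 6358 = 91.70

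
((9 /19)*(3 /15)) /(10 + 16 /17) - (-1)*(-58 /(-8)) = 85507 /11780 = 7.26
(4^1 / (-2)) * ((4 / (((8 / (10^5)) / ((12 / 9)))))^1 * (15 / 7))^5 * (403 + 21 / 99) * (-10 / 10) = 26612000000000000000000000000000000 / 554631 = 47981450730305374203749880000.00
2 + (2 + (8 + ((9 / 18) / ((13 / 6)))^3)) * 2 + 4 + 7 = 72555 / 2197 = 33.02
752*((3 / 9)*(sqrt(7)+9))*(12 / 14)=1504*sqrt(7) / 7+13536 / 7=2502.17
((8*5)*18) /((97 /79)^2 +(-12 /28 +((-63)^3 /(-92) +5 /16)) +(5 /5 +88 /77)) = 3858435840 /14584011667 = 0.26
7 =7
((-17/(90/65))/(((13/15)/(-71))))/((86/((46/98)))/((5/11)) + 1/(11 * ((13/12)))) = 99245575/39780012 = 2.49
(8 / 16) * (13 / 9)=13 / 18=0.72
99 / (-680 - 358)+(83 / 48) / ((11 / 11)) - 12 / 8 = 1111 / 8304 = 0.13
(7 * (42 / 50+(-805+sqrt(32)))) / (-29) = 140728 / 725 - 28 * sqrt(2) / 29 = 192.74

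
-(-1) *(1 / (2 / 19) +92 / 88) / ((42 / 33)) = 58 / 7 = 8.29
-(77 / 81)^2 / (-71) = 5929 / 465831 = 0.01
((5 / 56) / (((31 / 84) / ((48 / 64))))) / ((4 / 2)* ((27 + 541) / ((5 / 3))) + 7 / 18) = 2025 / 7610996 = 0.00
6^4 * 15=19440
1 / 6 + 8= 49 / 6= 8.17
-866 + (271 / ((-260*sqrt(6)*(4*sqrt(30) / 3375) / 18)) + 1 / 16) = -109755*sqrt(5) / 208 -13855 / 16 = -2045.84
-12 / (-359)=12 / 359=0.03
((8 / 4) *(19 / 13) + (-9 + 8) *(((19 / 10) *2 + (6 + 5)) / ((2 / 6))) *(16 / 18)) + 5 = -6151 / 195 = -31.54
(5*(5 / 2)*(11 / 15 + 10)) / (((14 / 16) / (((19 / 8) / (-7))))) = -2185 / 42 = -52.02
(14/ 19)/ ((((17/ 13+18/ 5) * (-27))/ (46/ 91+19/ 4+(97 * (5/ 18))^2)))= -53901070/ 13255407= -4.07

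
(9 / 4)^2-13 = -127 / 16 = -7.94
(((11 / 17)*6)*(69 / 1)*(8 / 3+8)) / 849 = 16192 / 4811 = 3.37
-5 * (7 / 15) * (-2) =14 / 3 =4.67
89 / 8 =11.12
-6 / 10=-3 / 5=-0.60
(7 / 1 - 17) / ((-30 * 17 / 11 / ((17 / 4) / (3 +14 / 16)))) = 22 / 93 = 0.24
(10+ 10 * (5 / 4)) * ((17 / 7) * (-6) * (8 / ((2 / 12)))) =-110160 / 7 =-15737.14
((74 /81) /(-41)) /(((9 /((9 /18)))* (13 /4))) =-148 /388557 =-0.00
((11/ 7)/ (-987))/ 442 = -11/ 3053778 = -0.00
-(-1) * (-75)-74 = -149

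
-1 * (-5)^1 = 5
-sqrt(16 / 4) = -2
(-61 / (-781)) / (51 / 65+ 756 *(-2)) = -3965 / 76716849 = -0.00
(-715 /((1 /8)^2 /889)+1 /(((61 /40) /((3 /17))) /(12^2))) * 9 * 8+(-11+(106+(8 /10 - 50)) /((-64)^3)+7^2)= -995288030050459547 /339804160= -2929004842.23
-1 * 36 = -36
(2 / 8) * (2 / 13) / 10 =1 / 260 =0.00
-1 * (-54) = 54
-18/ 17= -1.06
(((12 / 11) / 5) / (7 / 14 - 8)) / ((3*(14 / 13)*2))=-26 / 5775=-0.00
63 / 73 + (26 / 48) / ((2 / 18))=3351 / 584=5.74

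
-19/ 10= -1.90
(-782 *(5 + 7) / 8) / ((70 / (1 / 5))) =-1173 / 350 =-3.35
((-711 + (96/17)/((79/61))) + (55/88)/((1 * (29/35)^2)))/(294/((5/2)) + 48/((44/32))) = -350721827555/75791485152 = -4.63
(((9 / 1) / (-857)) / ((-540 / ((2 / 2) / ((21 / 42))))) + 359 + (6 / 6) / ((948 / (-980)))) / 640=242353913 / 433299200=0.56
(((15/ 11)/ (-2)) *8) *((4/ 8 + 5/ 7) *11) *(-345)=175950/ 7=25135.71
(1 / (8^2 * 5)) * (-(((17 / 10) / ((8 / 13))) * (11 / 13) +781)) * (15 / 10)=-188001 / 51200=-3.67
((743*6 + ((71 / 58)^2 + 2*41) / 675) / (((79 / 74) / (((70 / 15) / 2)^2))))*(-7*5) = -128471773356899 / 161446770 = -795753.13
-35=-35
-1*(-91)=91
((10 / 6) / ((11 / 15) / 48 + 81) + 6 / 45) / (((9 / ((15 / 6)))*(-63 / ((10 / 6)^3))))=-8416375 / 2678967837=-0.00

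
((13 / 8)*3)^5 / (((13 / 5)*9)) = 3855735 / 32768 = 117.67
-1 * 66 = -66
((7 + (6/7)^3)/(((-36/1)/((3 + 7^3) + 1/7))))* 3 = -6340991/28812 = -220.08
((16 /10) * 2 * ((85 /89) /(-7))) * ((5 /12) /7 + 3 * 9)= -154564 /13083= -11.81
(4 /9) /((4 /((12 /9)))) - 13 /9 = -35 /27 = -1.30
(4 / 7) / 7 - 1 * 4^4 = -12540 / 49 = -255.92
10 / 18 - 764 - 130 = -893.44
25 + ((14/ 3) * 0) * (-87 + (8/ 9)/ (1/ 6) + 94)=25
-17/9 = -1.89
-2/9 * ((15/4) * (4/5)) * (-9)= 6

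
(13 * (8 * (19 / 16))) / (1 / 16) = 1976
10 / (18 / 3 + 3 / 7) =1.56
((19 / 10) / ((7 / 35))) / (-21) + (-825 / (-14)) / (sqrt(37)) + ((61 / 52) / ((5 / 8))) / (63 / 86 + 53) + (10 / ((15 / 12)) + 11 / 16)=834635267 / 100922640 + 825* sqrt(37) / 518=17.96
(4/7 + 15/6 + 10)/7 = 183/98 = 1.87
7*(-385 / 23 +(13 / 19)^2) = -945686 / 8303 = -113.90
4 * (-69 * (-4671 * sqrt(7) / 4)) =322299 * sqrt(7) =852723.00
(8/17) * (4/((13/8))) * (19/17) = 4864/3757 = 1.29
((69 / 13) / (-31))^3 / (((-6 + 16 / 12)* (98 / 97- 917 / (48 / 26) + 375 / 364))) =-0.00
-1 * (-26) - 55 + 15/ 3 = -24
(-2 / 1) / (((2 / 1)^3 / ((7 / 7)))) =-1 / 4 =-0.25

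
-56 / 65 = -0.86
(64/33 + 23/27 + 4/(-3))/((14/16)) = 3464/2079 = 1.67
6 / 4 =3 / 2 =1.50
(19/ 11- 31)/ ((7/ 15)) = -690/ 11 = -62.73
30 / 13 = 2.31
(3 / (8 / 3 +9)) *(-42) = -54 / 5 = -10.80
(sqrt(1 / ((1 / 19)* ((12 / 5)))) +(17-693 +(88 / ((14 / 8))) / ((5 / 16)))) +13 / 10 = -7193 / 14 +sqrt(285) / 6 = -510.97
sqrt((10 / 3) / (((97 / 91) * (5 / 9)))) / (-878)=-sqrt(52962) / 85166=-0.00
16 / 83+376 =31224 / 83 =376.19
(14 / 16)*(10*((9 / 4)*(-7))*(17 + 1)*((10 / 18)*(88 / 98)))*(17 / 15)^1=-1402.50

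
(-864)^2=746496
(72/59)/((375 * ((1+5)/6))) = 24/7375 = 0.00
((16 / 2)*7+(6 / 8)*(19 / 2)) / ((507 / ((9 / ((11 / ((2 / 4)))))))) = 1515 / 29744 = 0.05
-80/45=-1.78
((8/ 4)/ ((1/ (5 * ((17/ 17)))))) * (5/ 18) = 25/ 9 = 2.78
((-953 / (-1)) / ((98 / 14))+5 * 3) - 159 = -55 / 7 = -7.86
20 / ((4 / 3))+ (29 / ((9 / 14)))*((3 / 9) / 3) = 1621 / 81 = 20.01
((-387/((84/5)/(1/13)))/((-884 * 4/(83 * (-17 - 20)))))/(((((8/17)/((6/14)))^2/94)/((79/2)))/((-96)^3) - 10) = 0.15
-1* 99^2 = -9801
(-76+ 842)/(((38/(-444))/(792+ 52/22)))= -1485914376/209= -7109638.16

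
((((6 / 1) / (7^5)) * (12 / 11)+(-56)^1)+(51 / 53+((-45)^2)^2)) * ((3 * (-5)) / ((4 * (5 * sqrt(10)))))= -15067258825587 * sqrt(10) / 48992405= -972535.56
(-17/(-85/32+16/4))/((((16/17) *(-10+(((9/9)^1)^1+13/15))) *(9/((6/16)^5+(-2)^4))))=757947295/257851392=2.94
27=27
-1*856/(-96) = 107/12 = 8.92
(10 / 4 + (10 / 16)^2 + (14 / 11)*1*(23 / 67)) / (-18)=-156953 / 849024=-0.18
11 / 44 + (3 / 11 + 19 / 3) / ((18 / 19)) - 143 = -161303 / 1188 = -135.78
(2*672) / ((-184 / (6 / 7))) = -144 / 23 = -6.26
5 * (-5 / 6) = -25 / 6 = -4.17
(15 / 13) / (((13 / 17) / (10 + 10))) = 5100 / 169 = 30.18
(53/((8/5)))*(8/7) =265/7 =37.86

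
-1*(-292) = 292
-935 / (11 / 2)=-170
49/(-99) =-0.49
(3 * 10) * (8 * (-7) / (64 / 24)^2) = -945 / 4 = -236.25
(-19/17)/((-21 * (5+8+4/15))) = 0.00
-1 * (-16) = 16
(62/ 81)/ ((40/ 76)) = 589/ 405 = 1.45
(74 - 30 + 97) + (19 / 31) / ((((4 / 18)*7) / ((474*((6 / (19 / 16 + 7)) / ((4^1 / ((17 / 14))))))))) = 36324957 / 198989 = 182.55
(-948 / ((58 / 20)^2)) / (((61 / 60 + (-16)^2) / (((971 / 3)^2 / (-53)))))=595875512000 / 687360233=866.90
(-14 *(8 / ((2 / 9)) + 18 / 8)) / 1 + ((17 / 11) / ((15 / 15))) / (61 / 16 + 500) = -94966097 / 177342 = -535.50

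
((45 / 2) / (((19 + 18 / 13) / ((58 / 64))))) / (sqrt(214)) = 3393 * sqrt(214) / 725888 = 0.07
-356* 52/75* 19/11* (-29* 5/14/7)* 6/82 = 5100056/110495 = 46.16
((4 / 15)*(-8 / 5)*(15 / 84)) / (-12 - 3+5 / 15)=2 / 385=0.01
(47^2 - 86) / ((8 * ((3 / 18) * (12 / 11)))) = 1459.56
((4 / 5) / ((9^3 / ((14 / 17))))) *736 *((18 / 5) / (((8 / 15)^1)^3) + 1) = 1019291 / 61965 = 16.45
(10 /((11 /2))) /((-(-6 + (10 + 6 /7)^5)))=-168070 /13944834937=-0.00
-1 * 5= -5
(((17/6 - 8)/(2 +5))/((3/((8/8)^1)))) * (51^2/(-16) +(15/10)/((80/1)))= 268739/6720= 39.99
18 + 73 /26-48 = -707 /26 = -27.19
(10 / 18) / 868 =5 / 7812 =0.00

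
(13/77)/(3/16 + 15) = 208/18711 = 0.01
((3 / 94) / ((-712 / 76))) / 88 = -57 / 1472416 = -0.00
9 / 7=1.29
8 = 8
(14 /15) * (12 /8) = 7 /5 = 1.40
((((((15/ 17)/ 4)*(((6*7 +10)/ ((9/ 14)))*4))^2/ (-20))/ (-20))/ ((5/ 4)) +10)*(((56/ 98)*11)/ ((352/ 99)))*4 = 1444003/ 10115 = 142.76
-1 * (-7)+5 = 12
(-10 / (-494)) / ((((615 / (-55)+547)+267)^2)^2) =73205 / 1502230213061860087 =0.00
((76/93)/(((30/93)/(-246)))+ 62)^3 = -22093422616/125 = -176747380.93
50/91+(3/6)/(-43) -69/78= -1357/3913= -0.35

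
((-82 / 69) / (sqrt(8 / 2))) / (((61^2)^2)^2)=-41 / 13227804596812389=-0.00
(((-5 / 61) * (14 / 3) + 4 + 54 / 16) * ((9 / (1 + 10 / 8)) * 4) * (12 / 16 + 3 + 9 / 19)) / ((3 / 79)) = 86533361 / 6954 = 12443.68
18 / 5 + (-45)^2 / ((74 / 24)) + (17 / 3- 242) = 235333 / 555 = 424.02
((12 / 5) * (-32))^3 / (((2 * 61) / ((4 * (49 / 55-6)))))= 31822184448 / 419375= 75880.02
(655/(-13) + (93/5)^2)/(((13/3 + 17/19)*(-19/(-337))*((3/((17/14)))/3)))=825508797/677950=1217.65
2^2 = 4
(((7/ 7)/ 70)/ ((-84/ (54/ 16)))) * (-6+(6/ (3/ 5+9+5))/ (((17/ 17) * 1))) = 459/ 143080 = 0.00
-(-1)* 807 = 807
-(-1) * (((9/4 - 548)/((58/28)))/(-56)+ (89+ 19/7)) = 313169/3248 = 96.42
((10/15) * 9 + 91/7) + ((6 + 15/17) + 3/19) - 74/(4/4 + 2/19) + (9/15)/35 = -6934768/169575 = -40.89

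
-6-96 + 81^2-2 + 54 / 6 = 6466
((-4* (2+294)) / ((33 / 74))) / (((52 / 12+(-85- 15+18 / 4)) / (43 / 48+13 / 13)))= 996632 / 18051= 55.21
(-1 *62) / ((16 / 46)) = -713 / 4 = -178.25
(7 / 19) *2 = 14 / 19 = 0.74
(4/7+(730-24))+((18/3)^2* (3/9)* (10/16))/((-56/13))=78941/112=704.83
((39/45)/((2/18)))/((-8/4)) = -39/10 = -3.90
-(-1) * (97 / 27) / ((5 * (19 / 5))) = 97 / 513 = 0.19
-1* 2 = -2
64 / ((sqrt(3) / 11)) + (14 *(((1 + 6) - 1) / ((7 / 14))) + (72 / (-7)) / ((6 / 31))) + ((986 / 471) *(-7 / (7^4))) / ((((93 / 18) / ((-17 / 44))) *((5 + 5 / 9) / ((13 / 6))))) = 210914692059 / 1836319100 + 704 *sqrt(3) / 3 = 521.31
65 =65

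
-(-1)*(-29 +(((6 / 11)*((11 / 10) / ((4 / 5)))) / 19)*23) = -2135 / 76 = -28.09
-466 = -466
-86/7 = -12.29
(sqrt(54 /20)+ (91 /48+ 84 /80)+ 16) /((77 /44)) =6 * sqrt(30) /35+ 4547 /420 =11.77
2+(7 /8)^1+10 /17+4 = 1015 /136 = 7.46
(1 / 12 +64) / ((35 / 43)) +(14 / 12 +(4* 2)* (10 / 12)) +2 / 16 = 24273 / 280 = 86.69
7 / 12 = 0.58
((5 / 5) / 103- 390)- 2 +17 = -38624 / 103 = -374.99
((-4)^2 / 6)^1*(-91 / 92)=-182 / 69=-2.64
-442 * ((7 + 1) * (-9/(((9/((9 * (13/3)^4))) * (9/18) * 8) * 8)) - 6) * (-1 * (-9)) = 6359717/2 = 3179858.50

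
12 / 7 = 1.71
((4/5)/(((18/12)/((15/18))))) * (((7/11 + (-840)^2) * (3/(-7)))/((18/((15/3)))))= -11088010/297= -37333.37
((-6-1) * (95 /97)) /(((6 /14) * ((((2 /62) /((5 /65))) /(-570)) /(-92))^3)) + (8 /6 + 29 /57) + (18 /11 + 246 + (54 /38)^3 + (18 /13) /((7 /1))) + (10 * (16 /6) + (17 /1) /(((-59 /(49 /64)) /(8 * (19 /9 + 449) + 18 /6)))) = -119645834805965520290244247153145 /3824968071532608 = -31280217917747273.66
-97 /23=-4.22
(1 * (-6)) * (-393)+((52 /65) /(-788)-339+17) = 2005459 /985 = 2036.00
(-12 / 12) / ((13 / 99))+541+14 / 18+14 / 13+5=63208 / 117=540.24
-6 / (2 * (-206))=0.01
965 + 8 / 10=4829 / 5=965.80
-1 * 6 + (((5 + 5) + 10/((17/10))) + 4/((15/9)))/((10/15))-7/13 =23078/1105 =20.89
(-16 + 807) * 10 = 7910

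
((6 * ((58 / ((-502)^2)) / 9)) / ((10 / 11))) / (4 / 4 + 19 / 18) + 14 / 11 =163183117 / 128207035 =1.27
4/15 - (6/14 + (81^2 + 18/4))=-1378789/210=-6565.66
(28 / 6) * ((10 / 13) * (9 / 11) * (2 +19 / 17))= 22260 / 2431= 9.16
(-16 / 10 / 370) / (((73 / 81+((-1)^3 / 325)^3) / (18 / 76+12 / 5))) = -0.01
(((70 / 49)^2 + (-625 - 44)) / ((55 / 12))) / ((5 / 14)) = -71304 / 175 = -407.45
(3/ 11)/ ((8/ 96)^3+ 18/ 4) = 5184/ 85547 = 0.06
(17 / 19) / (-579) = -17 / 11001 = -0.00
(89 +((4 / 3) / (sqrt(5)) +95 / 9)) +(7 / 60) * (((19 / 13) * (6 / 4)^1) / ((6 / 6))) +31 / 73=4 * sqrt(5) / 15 +34244621 / 341640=100.83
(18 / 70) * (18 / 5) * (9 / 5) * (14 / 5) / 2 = 1458 / 625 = 2.33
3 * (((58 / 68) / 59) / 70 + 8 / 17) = 198327 / 140420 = 1.41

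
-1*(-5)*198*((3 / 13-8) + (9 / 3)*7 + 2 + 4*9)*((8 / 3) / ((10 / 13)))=175824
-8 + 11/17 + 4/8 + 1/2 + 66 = 1014/17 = 59.65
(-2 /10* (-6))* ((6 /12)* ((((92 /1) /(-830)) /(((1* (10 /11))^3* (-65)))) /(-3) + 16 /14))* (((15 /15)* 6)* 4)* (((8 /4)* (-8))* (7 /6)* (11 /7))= -56933484784 /118015625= -482.42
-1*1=-1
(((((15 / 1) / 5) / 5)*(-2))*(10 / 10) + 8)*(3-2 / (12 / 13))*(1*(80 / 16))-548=-1559 / 3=-519.67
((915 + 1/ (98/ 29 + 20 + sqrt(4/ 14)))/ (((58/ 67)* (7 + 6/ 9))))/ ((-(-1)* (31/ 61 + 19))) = 265313130624/ 37539997285 - 355569* sqrt(14)/ 176049642440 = 7.07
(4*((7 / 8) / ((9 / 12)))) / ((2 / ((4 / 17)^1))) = 28 / 51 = 0.55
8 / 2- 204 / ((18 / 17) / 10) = -5768 / 3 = -1922.67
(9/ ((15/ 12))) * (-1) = -36/ 5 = -7.20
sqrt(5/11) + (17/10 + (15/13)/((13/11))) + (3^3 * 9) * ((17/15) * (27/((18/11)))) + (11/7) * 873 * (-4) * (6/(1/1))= -167854658/5915 + sqrt(55)/11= -28377.12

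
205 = 205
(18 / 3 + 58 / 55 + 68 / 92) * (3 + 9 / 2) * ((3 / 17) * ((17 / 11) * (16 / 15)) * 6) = 1419696 / 13915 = 102.03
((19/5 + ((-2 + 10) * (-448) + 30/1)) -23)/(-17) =17866/85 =210.19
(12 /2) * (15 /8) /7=45 /28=1.61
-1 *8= -8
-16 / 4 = -4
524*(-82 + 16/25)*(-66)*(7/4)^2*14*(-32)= -96511770432/25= -3860470817.28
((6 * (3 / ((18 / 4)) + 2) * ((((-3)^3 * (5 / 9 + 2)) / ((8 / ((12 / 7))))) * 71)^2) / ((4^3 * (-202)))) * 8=-216001809 / 19796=-10911.39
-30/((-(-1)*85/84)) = -504/17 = -29.65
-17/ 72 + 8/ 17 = 287/ 1224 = 0.23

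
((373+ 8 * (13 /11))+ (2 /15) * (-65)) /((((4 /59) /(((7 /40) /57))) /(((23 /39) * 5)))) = 117170165 /2347488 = 49.91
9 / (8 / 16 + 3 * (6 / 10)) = 3.91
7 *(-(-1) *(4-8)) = -28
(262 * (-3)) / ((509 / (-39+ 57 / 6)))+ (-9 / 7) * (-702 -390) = 737823 / 509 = 1449.55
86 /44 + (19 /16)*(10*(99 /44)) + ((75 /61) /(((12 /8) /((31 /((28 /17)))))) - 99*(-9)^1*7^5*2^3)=18006470318495 /150304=119800340.10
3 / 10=0.30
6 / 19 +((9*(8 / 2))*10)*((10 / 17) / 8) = 8652 / 323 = 26.79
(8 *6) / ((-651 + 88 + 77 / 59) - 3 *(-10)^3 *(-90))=-708 / 3990785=-0.00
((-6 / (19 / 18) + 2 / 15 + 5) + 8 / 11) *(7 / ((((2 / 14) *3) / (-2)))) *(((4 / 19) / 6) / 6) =-54194 / 1608255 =-0.03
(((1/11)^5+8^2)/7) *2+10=31888100/1127357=28.29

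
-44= -44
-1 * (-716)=716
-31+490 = 459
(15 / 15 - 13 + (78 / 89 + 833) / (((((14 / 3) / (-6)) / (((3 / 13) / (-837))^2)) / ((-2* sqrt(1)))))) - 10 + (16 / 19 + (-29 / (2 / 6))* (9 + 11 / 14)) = -30192361622861 / 34603835994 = -872.51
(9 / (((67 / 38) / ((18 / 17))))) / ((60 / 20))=2052 / 1139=1.80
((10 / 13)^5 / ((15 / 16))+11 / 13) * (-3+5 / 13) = -42925442 / 14480427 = -2.96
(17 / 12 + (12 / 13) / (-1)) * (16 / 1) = 308 / 39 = 7.90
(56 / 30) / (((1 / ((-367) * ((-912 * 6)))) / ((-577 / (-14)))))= 772496832 / 5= 154499366.40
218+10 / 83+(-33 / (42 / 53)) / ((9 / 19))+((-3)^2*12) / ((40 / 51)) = 7004449 / 26145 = 267.91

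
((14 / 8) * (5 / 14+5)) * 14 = 525 / 4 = 131.25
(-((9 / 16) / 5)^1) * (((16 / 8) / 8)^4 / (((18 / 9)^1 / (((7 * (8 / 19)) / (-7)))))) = 9 / 97280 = 0.00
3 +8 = 11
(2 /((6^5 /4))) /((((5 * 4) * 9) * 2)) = 0.00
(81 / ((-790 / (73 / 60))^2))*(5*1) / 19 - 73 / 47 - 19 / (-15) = -38317970299 / 133757112000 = -0.29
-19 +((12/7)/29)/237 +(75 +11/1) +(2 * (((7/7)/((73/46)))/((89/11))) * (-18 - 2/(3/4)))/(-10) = 105216853529/1562885835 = 67.32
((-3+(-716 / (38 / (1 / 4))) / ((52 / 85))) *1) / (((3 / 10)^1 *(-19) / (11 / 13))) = 1162865 / 732108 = 1.59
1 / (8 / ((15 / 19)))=15 / 152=0.10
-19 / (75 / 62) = -1178 / 75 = -15.71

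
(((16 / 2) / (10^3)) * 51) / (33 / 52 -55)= -0.01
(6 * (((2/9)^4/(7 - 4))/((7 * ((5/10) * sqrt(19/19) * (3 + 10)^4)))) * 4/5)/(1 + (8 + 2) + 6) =0.00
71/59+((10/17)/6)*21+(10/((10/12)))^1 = 15308/1003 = 15.26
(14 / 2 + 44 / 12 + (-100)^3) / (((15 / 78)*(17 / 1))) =-77999168 / 255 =-305879.09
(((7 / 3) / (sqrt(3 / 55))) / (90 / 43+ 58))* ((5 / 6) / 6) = 1505* sqrt(165) / 837216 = 0.02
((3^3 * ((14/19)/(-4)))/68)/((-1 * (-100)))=-189/258400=-0.00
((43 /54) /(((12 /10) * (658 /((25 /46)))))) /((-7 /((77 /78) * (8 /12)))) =-59125 /1147399344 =-0.00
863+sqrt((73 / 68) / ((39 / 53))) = sqrt(2565147) / 1326+863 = 864.21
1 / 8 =0.12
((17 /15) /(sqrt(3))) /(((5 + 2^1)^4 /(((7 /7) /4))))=17*sqrt(3) /432180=0.00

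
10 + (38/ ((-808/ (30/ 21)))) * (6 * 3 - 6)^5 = -11812450/ 707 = -16707.85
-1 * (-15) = 15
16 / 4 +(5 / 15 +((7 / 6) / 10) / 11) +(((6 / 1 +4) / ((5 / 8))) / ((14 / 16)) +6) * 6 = 150.06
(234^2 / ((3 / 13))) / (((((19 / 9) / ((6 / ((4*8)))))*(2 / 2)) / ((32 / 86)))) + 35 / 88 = 7841.83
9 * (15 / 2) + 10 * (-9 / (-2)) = 225 / 2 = 112.50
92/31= 2.97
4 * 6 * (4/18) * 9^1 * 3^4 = 3888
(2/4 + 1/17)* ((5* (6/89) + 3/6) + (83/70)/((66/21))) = 451763/665720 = 0.68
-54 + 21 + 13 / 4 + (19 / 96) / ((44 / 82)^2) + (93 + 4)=3156643 / 46464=67.94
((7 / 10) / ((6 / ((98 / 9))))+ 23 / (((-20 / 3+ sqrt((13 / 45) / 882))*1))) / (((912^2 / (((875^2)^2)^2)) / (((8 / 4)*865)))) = -61710269164274156510829925537109375 / 39614011289856 - 47852695659697055816650390625*sqrt(130) / 81510311296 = -1564482641846414361733.68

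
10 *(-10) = -100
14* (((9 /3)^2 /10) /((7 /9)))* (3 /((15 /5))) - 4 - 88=-379 /5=-75.80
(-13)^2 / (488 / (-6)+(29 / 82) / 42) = -2.08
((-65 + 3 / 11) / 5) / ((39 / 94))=-66928 / 2145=-31.20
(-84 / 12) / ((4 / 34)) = -119 / 2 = -59.50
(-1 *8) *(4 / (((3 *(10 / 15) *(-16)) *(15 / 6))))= 2 / 5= 0.40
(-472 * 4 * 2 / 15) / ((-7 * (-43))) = -3776 / 4515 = -0.84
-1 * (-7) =7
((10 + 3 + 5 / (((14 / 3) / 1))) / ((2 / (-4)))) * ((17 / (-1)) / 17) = 197 / 7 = 28.14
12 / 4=3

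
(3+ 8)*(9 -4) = 55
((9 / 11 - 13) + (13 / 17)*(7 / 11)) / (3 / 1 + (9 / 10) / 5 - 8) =109350 / 45067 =2.43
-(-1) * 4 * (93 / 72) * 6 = 31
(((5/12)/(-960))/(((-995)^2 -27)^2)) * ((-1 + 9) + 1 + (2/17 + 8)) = -97/12796133898292224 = -0.00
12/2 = 6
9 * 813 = 7317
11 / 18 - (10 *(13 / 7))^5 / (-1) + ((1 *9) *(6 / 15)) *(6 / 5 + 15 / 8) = 33416546691991 / 15126300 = 2209168.58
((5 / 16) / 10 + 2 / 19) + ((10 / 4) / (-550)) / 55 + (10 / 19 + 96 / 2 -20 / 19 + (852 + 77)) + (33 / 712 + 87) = 1063.66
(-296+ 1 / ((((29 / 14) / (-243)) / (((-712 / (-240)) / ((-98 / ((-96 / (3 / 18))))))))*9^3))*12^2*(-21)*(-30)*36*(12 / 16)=-21225307392 / 29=-731907151.45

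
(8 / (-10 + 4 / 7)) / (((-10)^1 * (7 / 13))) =26 / 165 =0.16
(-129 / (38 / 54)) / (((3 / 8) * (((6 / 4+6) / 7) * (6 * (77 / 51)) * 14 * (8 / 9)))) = -4.05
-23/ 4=-5.75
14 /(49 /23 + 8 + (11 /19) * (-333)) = -3059 /39911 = -0.08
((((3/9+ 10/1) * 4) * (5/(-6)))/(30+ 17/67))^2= 431392900/332807049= 1.30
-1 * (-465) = 465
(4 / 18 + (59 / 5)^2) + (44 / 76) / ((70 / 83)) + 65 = 12278149 / 59850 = 205.15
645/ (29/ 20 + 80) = 4300/ 543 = 7.92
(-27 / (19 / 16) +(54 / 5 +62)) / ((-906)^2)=0.00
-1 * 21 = -21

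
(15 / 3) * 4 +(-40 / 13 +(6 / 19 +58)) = 75.24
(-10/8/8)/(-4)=5/128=0.04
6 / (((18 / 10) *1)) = 10 / 3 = 3.33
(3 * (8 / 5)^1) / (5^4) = 24 / 3125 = 0.01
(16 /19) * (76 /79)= 64 /79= 0.81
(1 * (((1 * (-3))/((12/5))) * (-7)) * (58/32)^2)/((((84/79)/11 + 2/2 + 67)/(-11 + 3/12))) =-1099897645/242384896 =-4.54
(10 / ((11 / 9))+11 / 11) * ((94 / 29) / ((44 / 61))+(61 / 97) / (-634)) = 4450965162 / 107898241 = 41.25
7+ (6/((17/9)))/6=128/17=7.53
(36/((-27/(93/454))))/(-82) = 31/9307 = 0.00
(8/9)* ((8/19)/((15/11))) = 704/2565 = 0.27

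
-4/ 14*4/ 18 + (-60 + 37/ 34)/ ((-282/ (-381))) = -16038787/ 201348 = -79.66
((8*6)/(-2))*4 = -96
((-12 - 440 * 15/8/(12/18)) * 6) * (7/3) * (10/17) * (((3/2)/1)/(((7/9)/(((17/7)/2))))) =-48195/2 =-24097.50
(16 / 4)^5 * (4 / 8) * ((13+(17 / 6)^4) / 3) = 3211808 / 243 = 13217.32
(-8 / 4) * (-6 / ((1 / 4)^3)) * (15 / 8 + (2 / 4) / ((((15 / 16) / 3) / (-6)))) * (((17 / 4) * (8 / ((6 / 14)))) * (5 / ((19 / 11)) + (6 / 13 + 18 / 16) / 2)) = -428749860 / 247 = -1735829.39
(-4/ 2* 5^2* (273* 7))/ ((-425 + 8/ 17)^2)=-563550/ 1062961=-0.53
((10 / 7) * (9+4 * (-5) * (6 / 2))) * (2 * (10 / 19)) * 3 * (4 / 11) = -122400 / 1463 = -83.66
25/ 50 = 1/ 2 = 0.50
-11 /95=-0.12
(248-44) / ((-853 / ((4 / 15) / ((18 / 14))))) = -0.05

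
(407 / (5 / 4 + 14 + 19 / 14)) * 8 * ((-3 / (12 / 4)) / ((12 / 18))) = -45584 / 155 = -294.09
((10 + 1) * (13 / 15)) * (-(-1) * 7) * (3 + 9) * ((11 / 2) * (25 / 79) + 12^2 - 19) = 8018010 / 79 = 101493.80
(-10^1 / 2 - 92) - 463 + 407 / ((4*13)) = -28713 / 52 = -552.17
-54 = -54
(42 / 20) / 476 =3 / 680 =0.00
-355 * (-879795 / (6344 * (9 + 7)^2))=192.31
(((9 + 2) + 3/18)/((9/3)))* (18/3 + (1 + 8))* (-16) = -2680/3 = -893.33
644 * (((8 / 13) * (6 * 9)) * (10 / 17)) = 2782080 / 221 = 12588.60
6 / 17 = 0.35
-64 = -64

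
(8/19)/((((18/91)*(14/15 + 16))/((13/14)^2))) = 0.11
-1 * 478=-478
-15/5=-3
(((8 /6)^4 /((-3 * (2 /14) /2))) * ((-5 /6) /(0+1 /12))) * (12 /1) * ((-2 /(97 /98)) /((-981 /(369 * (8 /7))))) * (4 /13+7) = 11234.58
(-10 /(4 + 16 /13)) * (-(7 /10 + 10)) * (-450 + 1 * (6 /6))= -624559 /68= -9184.69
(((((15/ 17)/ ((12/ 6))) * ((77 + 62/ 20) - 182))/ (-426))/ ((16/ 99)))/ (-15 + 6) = -11209/ 154496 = -0.07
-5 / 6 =-0.83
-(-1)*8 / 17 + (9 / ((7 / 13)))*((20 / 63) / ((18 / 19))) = 6.07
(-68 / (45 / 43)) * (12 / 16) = -731 / 15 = -48.73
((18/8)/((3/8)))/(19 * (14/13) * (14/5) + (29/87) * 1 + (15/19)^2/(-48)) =0.10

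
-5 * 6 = -30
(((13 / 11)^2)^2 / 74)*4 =57122 / 541717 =0.11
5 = 5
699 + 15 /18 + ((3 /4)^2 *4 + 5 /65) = 109537 /156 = 702.16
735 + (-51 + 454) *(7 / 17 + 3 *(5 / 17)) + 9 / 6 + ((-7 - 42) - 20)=40427 / 34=1189.03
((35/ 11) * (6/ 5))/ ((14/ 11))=3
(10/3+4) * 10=220/3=73.33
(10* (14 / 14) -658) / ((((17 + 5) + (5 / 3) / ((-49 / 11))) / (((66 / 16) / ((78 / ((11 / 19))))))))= -130977 / 142766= -0.92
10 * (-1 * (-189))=1890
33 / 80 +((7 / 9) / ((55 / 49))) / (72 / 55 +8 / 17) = 60043 / 74880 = 0.80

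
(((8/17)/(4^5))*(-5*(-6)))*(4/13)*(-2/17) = -15/30056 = -0.00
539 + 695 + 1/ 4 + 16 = 5001/ 4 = 1250.25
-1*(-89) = 89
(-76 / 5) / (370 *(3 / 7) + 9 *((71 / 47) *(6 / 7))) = -6251 / 70005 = -0.09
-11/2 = -5.50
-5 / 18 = -0.28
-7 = -7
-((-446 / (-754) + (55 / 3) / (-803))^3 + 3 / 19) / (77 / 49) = -25585058189581751 / 117625824664957323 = -0.22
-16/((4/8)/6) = -192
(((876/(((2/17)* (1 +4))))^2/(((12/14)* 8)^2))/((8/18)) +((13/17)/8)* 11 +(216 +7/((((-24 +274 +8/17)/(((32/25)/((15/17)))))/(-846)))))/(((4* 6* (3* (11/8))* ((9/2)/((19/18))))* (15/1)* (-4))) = -2339255187398647/557244800640000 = -4.20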